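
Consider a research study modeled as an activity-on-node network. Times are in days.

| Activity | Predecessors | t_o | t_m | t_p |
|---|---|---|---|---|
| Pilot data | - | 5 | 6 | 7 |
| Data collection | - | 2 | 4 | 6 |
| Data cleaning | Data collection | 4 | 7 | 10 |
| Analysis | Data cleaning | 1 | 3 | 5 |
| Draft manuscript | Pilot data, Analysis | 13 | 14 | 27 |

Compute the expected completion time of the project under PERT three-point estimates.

30 days

te_Pilot data = (5 + 4·6 + 7)/6 = 36/6 = 6
te_Data collection = (2 + 4·4 + 6)/6 = 24/6 = 4
te_Data cleaning = (4 + 4·7 + 10)/6 = 42/6 = 7
te_Analysis = (1 + 4·3 + 5)/6 = 18/6 = 3
te_Draft manuscript = (13 + 4·14 + 27)/6 = 96/6 = 16

Forward pass:
ES_Pilot data = 0; EF_Pilot data = 6
ES_Data collection = 0; EF_Data collection = 4
ES_Data cleaning = 4; EF_Data cleaning = 4+7 = 11
ES_Analysis = 11; EF_Analysis = 11+3 = 14
ES_Draft manuscript = max(EF_Pilot data=6, EF_Analysis=14) = 14; EF_Draft manuscript = 14+16 = 30
Expected project duration μ = 30 days. Critical path: Data collection → Data cleaning → Analysis → Draft manuscript.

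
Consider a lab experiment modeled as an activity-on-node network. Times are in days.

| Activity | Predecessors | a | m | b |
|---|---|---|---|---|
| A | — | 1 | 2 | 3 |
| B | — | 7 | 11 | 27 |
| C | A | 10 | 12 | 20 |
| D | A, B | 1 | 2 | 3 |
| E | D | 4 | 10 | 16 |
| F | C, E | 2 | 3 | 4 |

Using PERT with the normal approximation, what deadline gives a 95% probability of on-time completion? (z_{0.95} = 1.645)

34.4 days

te_A = (1 + 4·2 + 3)/6 = 12/6 = 2; σ²_A = ((3−1)/6)² = 0.111
te_B = (7 + 4·11 + 27)/6 = 78/6 = 13; σ²_B = ((27−7)/6)² = 11.111
te_C = (10 + 4·12 + 20)/6 = 78/6 = 13; σ²_C = ((20−10)/6)² = 2.778
te_D = (1 + 4·2 + 3)/6 = 12/6 = 2; σ²_D = ((3−1)/6)² = 0.111
te_E = (4 + 4·10 + 16)/6 = 60/6 = 10; σ²_E = ((16−4)/6)² = 4.000
te_F = (2 + 4·3 + 4)/6 = 18/6 = 3; σ²_F = ((4−2)/6)² = 0.111

Forward pass:
ES_A = 0; EF_A = 2
ES_B = 0; EF_B = 13
ES_C = 2; EF_C = 2+13 = 15
ES_D = max(EF_A=2, EF_B=13) = 13; EF_D = 13+2 = 15
ES_E = 15; EF_E = 15+10 = 25
ES_F = max(EF_C=15, EF_E=25) = 25; EF_F = 25+3 = 28
Expected project duration μ = 28 days. Critical path: B → D → E → F.

Variance along critical path = 11.111 + 0.111 + 4.000 + 0.111 = 15.333; σ = 3.916 days.
D = μ + z·σ = 28 + 1.645·3.916 = 34.4 days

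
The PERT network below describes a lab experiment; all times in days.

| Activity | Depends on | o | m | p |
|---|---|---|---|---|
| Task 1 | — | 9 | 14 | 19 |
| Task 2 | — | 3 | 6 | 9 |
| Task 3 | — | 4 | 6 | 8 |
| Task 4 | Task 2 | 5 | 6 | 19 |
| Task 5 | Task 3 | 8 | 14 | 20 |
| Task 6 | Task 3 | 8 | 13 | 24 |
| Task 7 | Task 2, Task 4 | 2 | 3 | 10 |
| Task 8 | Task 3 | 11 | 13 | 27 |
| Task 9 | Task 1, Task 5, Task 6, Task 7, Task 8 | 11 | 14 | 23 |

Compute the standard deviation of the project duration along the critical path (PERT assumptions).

3.40 days

te_Task 1 = (9 + 4·14 + 19)/6 = 84/6 = 14; σ²_Task 1 = ((19−9)/6)² = 2.778
te_Task 2 = (3 + 4·6 + 9)/6 = 36/6 = 6; σ²_Task 2 = ((9−3)/6)² = 1.000
te_Task 3 = (4 + 4·6 + 8)/6 = 36/6 = 6; σ²_Task 3 = ((8−4)/6)² = 0.444
te_Task 4 = (5 + 4·6 + 19)/6 = 48/6 = 8; σ²_Task 4 = ((19−5)/6)² = 5.444
te_Task 5 = (8 + 4·14 + 20)/6 = 84/6 = 14; σ²_Task 5 = ((20−8)/6)² = 4.000
te_Task 6 = (8 + 4·13 + 24)/6 = 84/6 = 14; σ²_Task 6 = ((24−8)/6)² = 7.111
te_Task 7 = (2 + 4·3 + 10)/6 = 24/6 = 4; σ²_Task 7 = ((10−2)/6)² = 1.778
te_Task 8 = (11 + 4·13 + 27)/6 = 90/6 = 15; σ²_Task 8 = ((27−11)/6)² = 7.111
te_Task 9 = (11 + 4·14 + 23)/6 = 90/6 = 15; σ²_Task 9 = ((23−11)/6)² = 4.000

Forward pass:
ES_Task 1 = 0; EF_Task 1 = 14
ES_Task 2 = 0; EF_Task 2 = 6
ES_Task 3 = 0; EF_Task 3 = 6
ES_Task 4 = 6; EF_Task 4 = 6+8 = 14
ES_Task 5 = 6; EF_Task 5 = 6+14 = 20
ES_Task 6 = 6; EF_Task 6 = 6+14 = 20
ES_Task 7 = max(EF_Task 2=6, EF_Task 4=14) = 14; EF_Task 7 = 14+4 = 18
ES_Task 8 = 6; EF_Task 8 = 6+15 = 21
ES_Task 9 = max(EF_Task 1=14, EF_Task 5=20, EF_Task 6=20, EF_Task 7=18, EF_Task 8=21) = 21; EF_Task 9 = 21+15 = 36
Expected project duration μ = 36 days. Critical path: Task 3 → Task 8 → Task 9.

Variance along critical path = 0.444 + 7.111 + 4.000 = 11.556
σ = √11.556 = 3.399 days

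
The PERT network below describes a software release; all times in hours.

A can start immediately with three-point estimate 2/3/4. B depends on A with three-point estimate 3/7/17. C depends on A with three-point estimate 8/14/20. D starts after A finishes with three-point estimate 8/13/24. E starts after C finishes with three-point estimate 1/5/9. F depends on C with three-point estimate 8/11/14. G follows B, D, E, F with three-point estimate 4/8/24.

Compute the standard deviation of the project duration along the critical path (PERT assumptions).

4.03 hours

te_A = (2 + 4·3 + 4)/6 = 18/6 = 3; σ²_A = ((4−2)/6)² = 0.111
te_B = (3 + 4·7 + 17)/6 = 48/6 = 8; σ²_B = ((17−3)/6)² = 5.444
te_C = (8 + 4·14 + 20)/6 = 84/6 = 14; σ²_C = ((20−8)/6)² = 4.000
te_D = (8 + 4·13 + 24)/6 = 84/6 = 14; σ²_D = ((24−8)/6)² = 7.111
te_E = (1 + 4·5 + 9)/6 = 30/6 = 5; σ²_E = ((9−1)/6)² = 1.778
te_F = (8 + 4·11 + 14)/6 = 66/6 = 11; σ²_F = ((14−8)/6)² = 1.000
te_G = (4 + 4·8 + 24)/6 = 60/6 = 10; σ²_G = ((24−4)/6)² = 11.111

Forward pass:
ES_A = 0; EF_A = 3
ES_B = 3; EF_B = 3+8 = 11
ES_C = 3; EF_C = 3+14 = 17
ES_D = 3; EF_D = 3+14 = 17
ES_E = 17; EF_E = 17+5 = 22
ES_F = 17; EF_F = 17+11 = 28
ES_G = max(EF_B=11, EF_D=17, EF_E=22, EF_F=28) = 28; EF_G = 28+10 = 38
Expected project duration μ = 38 hours. Critical path: A → C → F → G.

Variance along critical path = 0.111 + 4.000 + 1.000 + 11.111 = 16.222
σ = √16.222 = 4.028 hours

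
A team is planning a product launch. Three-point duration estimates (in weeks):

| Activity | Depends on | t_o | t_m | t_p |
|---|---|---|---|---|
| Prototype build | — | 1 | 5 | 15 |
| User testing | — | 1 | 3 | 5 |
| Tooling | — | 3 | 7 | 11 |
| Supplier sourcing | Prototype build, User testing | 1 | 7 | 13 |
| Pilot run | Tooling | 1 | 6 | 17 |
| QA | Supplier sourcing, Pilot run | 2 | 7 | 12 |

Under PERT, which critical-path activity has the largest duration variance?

te_Prototype build = (1 + 4·5 + 15)/6 = 36/6 = 6; σ²_Prototype build = ((15−1)/6)² = 5.444
te_User testing = (1 + 4·3 + 5)/6 = 18/6 = 3; σ²_User testing = ((5−1)/6)² = 0.444
te_Tooling = (3 + 4·7 + 11)/6 = 42/6 = 7; σ²_Tooling = ((11−3)/6)² = 1.778
te_Supplier sourcing = (1 + 4·7 + 13)/6 = 42/6 = 7; σ²_Supplier sourcing = ((13−1)/6)² = 4.000
te_Pilot run = (1 + 4·6 + 17)/6 = 42/6 = 7; σ²_Pilot run = ((17−1)/6)² = 7.111
te_QA = (2 + 4·7 + 12)/6 = 42/6 = 7; σ²_QA = ((12−2)/6)² = 2.778

Forward pass:
ES_Prototype build = 0; EF_Prototype build = 6
ES_User testing = 0; EF_User testing = 3
ES_Tooling = 0; EF_Tooling = 7
ES_Supplier sourcing = max(EF_Prototype build=6, EF_User testing=3) = 6; EF_Supplier sourcing = 6+7 = 13
ES_Pilot run = 7; EF_Pilot run = 7+7 = 14
ES_QA = max(EF_Supplier sourcing=13, EF_Pilot run=14) = 14; EF_QA = 14+7 = 21
Expected project duration μ = 21 weeks. Critical path: Tooling → Pilot run → QA.

Variances on critical path: σ²_Tooling=1.778, σ²_Pilot run=7.111, σ²_QA=2.778.
Largest is σ²_Pilot run = 7.111.

Pilot run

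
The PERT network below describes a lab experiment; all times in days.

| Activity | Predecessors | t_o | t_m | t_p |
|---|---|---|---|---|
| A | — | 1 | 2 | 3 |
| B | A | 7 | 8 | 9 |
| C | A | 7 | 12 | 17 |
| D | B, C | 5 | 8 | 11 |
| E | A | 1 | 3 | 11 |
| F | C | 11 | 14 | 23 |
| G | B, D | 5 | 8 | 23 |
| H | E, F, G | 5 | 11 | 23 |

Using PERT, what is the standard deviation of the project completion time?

4.68 days

te_A = (1 + 4·2 + 3)/6 = 12/6 = 2; σ²_A = ((3−1)/6)² = 0.111
te_B = (7 + 4·8 + 9)/6 = 48/6 = 8; σ²_B = ((9−7)/6)² = 0.111
te_C = (7 + 4·12 + 17)/6 = 72/6 = 12; σ²_C = ((17−7)/6)² = 2.778
te_D = (5 + 4·8 + 11)/6 = 48/6 = 8; σ²_D = ((11−5)/6)² = 1.000
te_E = (1 + 4·3 + 11)/6 = 24/6 = 4; σ²_E = ((11−1)/6)² = 2.778
te_F = (11 + 4·14 + 23)/6 = 90/6 = 15; σ²_F = ((23−11)/6)² = 4.000
te_G = (5 + 4·8 + 23)/6 = 60/6 = 10; σ²_G = ((23−5)/6)² = 9.000
te_H = (5 + 4·11 + 23)/6 = 72/6 = 12; σ²_H = ((23−5)/6)² = 9.000

Forward pass:
ES_A = 0; EF_A = 2
ES_B = 2; EF_B = 2+8 = 10
ES_C = 2; EF_C = 2+12 = 14
ES_D = max(EF_B=10, EF_C=14) = 14; EF_D = 14+8 = 22
ES_E = 2; EF_E = 2+4 = 6
ES_F = 14; EF_F = 14+15 = 29
ES_G = max(EF_B=10, EF_D=22) = 22; EF_G = 22+10 = 32
ES_H = max(EF_E=6, EF_F=29, EF_G=32) = 32; EF_H = 32+12 = 44
Expected project duration μ = 44 days. Critical path: A → C → D → G → H.

Variance along critical path = 0.111 + 2.778 + 1.000 + 9.000 + 9.000 = 21.889
σ = √21.889 = 4.679 days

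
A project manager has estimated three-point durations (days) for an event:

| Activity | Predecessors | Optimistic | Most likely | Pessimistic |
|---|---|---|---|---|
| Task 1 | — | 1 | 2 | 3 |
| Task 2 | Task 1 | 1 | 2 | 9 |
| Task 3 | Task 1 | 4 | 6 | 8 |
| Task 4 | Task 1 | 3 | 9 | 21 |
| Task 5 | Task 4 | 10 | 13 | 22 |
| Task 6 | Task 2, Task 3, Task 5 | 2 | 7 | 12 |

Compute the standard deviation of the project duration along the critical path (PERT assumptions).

3.99 days

te_Task 1 = (1 + 4·2 + 3)/6 = 12/6 = 2; σ²_Task 1 = ((3−1)/6)² = 0.111
te_Task 2 = (1 + 4·2 + 9)/6 = 18/6 = 3; σ²_Task 2 = ((9−1)/6)² = 1.778
te_Task 3 = (4 + 4·6 + 8)/6 = 36/6 = 6; σ²_Task 3 = ((8−4)/6)² = 0.444
te_Task 4 = (3 + 4·9 + 21)/6 = 60/6 = 10; σ²_Task 4 = ((21−3)/6)² = 9.000
te_Task 5 = (10 + 4·13 + 22)/6 = 84/6 = 14; σ²_Task 5 = ((22−10)/6)² = 4.000
te_Task 6 = (2 + 4·7 + 12)/6 = 42/6 = 7; σ²_Task 6 = ((12−2)/6)² = 2.778

Forward pass:
ES_Task 1 = 0; EF_Task 1 = 2
ES_Task 2 = 2; EF_Task 2 = 2+3 = 5
ES_Task 3 = 2; EF_Task 3 = 2+6 = 8
ES_Task 4 = 2; EF_Task 4 = 2+10 = 12
ES_Task 5 = 12; EF_Task 5 = 12+14 = 26
ES_Task 6 = max(EF_Task 2=5, EF_Task 3=8, EF_Task 5=26) = 26; EF_Task 6 = 26+7 = 33
Expected project duration μ = 33 days. Critical path: Task 1 → Task 4 → Task 5 → Task 6.

Variance along critical path = 0.111 + 9.000 + 4.000 + 2.778 = 15.889
σ = √15.889 = 3.986 days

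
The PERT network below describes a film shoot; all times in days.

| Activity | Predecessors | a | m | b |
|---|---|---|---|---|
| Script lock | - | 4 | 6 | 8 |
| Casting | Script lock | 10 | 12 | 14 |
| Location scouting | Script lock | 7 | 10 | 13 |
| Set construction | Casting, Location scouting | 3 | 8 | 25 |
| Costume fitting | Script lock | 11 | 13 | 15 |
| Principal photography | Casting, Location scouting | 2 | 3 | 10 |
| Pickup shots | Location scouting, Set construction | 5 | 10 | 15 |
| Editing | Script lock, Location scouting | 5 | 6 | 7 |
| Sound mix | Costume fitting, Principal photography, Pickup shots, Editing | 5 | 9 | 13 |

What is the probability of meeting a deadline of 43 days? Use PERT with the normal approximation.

te_Script lock = (4 + 4·6 + 8)/6 = 36/6 = 6; σ²_Script lock = ((8−4)/6)² = 0.444
te_Casting = (10 + 4·12 + 14)/6 = 72/6 = 12; σ²_Casting = ((14−10)/6)² = 0.444
te_Location scouting = (7 + 4·10 + 13)/6 = 60/6 = 10; σ²_Location scouting = ((13−7)/6)² = 1.000
te_Set construction = (3 + 4·8 + 25)/6 = 60/6 = 10; σ²_Set construction = ((25−3)/6)² = 13.444
te_Costume fitting = (11 + 4·13 + 15)/6 = 78/6 = 13; σ²_Costume fitting = ((15−11)/6)² = 0.444
te_Principal photography = (2 + 4·3 + 10)/6 = 24/6 = 4; σ²_Principal photography = ((10−2)/6)² = 1.778
te_Pickup shots = (5 + 4·10 + 15)/6 = 60/6 = 10; σ²_Pickup shots = ((15−5)/6)² = 2.778
te_Editing = (5 + 4·6 + 7)/6 = 36/6 = 6; σ²_Editing = ((7−5)/6)² = 0.111
te_Sound mix = (5 + 4·9 + 13)/6 = 54/6 = 9; σ²_Sound mix = ((13−5)/6)² = 1.778

Forward pass:
ES_Script lock = 0; EF_Script lock = 6
ES_Casting = 6; EF_Casting = 6+12 = 18
ES_Location scouting = 6; EF_Location scouting = 6+10 = 16
ES_Set construction = max(EF_Casting=18, EF_Location scouting=16) = 18; EF_Set construction = 18+10 = 28
ES_Costume fitting = 6; EF_Costume fitting = 6+13 = 19
ES_Principal photography = max(EF_Casting=18, EF_Location scouting=16) = 18; EF_Principal photography = 18+4 = 22
ES_Pickup shots = max(EF_Location scouting=16, EF_Set construction=28) = 28; EF_Pickup shots = 28+10 = 38
ES_Editing = max(EF_Script lock=6, EF_Location scouting=16) = 16; EF_Editing = 16+6 = 22
ES_Sound mix = max(EF_Costume fitting=19, EF_Principal photography=22, EF_Pickup shots=38, EF_Editing=22) = 38; EF_Sound mix = 38+9 = 47
Expected project duration μ = 47 days. Critical path: Script lock → Casting → Set construction → Pickup shots → Sound mix.

Variance along critical path = 0.444 + 0.444 + 13.444 + 2.778 + 1.778 = 18.889; σ = √18.889 = 4.346 days.
Z = (43 − 47) / 4.346 = -0.920
P(T ≤ 43) = Φ(-0.920) ≈ 0.179

0.179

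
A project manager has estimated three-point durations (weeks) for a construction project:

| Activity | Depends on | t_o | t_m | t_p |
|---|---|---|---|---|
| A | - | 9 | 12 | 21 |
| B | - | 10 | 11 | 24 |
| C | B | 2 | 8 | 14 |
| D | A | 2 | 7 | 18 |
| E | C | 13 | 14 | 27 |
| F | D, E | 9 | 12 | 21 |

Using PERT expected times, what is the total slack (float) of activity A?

16 weeks

te_A = (9 + 4·12 + 21)/6 = 78/6 = 13
te_B = (10 + 4·11 + 24)/6 = 78/6 = 13
te_C = (2 + 4·8 + 14)/6 = 48/6 = 8
te_D = (2 + 4·7 + 18)/6 = 48/6 = 8
te_E = (13 + 4·14 + 27)/6 = 96/6 = 16
te_F = (9 + 4·12 + 21)/6 = 78/6 = 13

Forward pass:
ES_A = 0; EF_A = 13
ES_B = 0; EF_B = 13
ES_C = 13; EF_C = 13+8 = 21
ES_D = 13; EF_D = 13+8 = 21
ES_E = 21; EF_E = 21+16 = 37
ES_F = max(EF_D=21, EF_E=37) = 37; EF_F = 37+13 = 50
Expected project duration μ = 50 weeks. Critical path: B → C → E → F.

Backward pass:
LF_F = 50; LS_F = 50−13 = 37
LF_E = LS_F = 37; LS_E = 37−16 = 21
LF_D = LS_F = 37; LS_D = 37−8 = 29
LF_C = LS_E = 21; LS_C = 21−8 = 13
LF_B = LS_C = 13; LS_B = 13−13 = 0
LF_A = LS_D = 29; LS_A = 29−13 = 16
Slack_A = LS_A − ES_A = 16 − 0 = 16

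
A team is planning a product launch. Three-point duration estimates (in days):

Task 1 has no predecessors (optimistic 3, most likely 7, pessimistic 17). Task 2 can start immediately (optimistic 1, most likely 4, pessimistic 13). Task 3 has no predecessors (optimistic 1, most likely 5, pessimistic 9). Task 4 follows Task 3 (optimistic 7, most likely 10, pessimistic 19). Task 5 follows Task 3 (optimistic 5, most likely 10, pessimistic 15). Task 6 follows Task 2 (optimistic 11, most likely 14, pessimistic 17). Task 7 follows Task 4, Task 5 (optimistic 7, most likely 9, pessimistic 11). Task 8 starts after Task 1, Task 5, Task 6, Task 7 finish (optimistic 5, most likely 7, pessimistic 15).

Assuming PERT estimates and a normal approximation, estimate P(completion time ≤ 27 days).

te_Task 1 = (3 + 4·7 + 17)/6 = 48/6 = 8; σ²_Task 1 = ((17−3)/6)² = 5.444
te_Task 2 = (1 + 4·4 + 13)/6 = 30/6 = 5; σ²_Task 2 = ((13−1)/6)² = 4.000
te_Task 3 = (1 + 4·5 + 9)/6 = 30/6 = 5; σ²_Task 3 = ((9−1)/6)² = 1.778
te_Task 4 = (7 + 4·10 + 19)/6 = 66/6 = 11; σ²_Task 4 = ((19−7)/6)² = 4.000
te_Task 5 = (5 + 4·10 + 15)/6 = 60/6 = 10; σ²_Task 5 = ((15−5)/6)² = 2.778
te_Task 6 = (11 + 4·14 + 17)/6 = 84/6 = 14; σ²_Task 6 = ((17−11)/6)² = 1.000
te_Task 7 = (7 + 4·9 + 11)/6 = 54/6 = 9; σ²_Task 7 = ((11−7)/6)² = 0.444
te_Task 8 = (5 + 4·7 + 15)/6 = 48/6 = 8; σ²_Task 8 = ((15−5)/6)² = 2.778

Forward pass:
ES_Task 1 = 0; EF_Task 1 = 8
ES_Task 2 = 0; EF_Task 2 = 5
ES_Task 3 = 0; EF_Task 3 = 5
ES_Task 4 = 5; EF_Task 4 = 5+11 = 16
ES_Task 5 = 5; EF_Task 5 = 5+10 = 15
ES_Task 6 = 5; EF_Task 6 = 5+14 = 19
ES_Task 7 = max(EF_Task 4=16, EF_Task 5=15) = 16; EF_Task 7 = 16+9 = 25
ES_Task 8 = max(EF_Task 1=8, EF_Task 5=15, EF_Task 6=19, EF_Task 7=25) = 25; EF_Task 8 = 25+8 = 33
Expected project duration μ = 33 days. Critical path: Task 3 → Task 4 → Task 7 → Task 8.

Variance along critical path = 1.778 + 4.000 + 0.444 + 2.778 = 9.000; σ = √9.000 = 3.000 days.
Z = (27 − 33) / 3.000 = -2.000
P(T ≤ 27) = Φ(-2.000) ≈ 0.023

0.023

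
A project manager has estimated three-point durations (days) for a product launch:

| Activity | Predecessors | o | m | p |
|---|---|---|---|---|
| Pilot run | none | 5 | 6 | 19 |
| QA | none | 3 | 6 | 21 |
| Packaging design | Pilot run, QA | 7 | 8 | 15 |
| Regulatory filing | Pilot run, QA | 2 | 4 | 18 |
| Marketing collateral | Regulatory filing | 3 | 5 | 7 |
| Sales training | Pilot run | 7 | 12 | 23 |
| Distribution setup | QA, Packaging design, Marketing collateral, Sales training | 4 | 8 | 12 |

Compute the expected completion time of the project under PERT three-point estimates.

29 days

te_Pilot run = (5 + 4·6 + 19)/6 = 48/6 = 8
te_QA = (3 + 4·6 + 21)/6 = 48/6 = 8
te_Packaging design = (7 + 4·8 + 15)/6 = 54/6 = 9
te_Regulatory filing = (2 + 4·4 + 18)/6 = 36/6 = 6
te_Marketing collateral = (3 + 4·5 + 7)/6 = 30/6 = 5
te_Sales training = (7 + 4·12 + 23)/6 = 78/6 = 13
te_Distribution setup = (4 + 4·8 + 12)/6 = 48/6 = 8

Forward pass:
ES_Pilot run = 0; EF_Pilot run = 8
ES_QA = 0; EF_QA = 8
ES_Packaging design = max(EF_Pilot run=8, EF_QA=8) = 8; EF_Packaging design = 8+9 = 17
ES_Regulatory filing = max(EF_Pilot run=8, EF_QA=8) = 8; EF_Regulatory filing = 8+6 = 14
ES_Marketing collateral = 14; EF_Marketing collateral = 14+5 = 19
ES_Sales training = 8; EF_Sales training = 8+13 = 21
ES_Distribution setup = max(EF_QA=8, EF_Packaging design=17, EF_Marketing collateral=19, EF_Sales training=21) = 21; EF_Distribution setup = 21+8 = 29
Expected project duration μ = 29 days. Critical path: Pilot run → Sales training → Distribution setup.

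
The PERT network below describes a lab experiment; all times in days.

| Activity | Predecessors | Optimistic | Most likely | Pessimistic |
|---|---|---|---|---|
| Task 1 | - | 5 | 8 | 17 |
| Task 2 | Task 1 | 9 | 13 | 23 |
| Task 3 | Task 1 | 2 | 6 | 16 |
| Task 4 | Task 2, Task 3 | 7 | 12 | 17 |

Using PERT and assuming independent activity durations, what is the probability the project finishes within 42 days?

0.977

te_Task 1 = (5 + 4·8 + 17)/6 = 54/6 = 9; σ²_Task 1 = ((17−5)/6)² = 4.000
te_Task 2 = (9 + 4·13 + 23)/6 = 84/6 = 14; σ²_Task 2 = ((23−9)/6)² = 5.444
te_Task 3 = (2 + 4·6 + 16)/6 = 42/6 = 7; σ²_Task 3 = ((16−2)/6)² = 5.444
te_Task 4 = (7 + 4·12 + 17)/6 = 72/6 = 12; σ²_Task 4 = ((17−7)/6)² = 2.778

Forward pass:
ES_Task 1 = 0; EF_Task 1 = 9
ES_Task 2 = 9; EF_Task 2 = 9+14 = 23
ES_Task 3 = 9; EF_Task 3 = 9+7 = 16
ES_Task 4 = max(EF_Task 2=23, EF_Task 3=16) = 23; EF_Task 4 = 23+12 = 35
Expected project duration μ = 35 days. Critical path: Task 1 → Task 2 → Task 4.

Variance along critical path = 4.000 + 5.444 + 2.778 = 12.222; σ = √12.222 = 3.496 days.
Z = (42 − 35) / 3.496 = 2.002
P(T ≤ 42) = Φ(2.002) ≈ 0.977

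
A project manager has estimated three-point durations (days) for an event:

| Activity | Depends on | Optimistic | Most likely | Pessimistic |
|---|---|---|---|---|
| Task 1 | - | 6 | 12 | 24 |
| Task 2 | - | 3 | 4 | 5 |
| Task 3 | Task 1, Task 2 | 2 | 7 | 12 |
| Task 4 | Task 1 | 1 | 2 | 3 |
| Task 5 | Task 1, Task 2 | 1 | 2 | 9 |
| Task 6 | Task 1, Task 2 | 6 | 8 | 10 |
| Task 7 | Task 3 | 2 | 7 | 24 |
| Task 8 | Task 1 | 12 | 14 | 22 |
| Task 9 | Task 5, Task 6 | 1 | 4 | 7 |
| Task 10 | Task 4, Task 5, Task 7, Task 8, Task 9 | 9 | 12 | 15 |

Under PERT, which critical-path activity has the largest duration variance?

Task 7

te_Task 1 = (6 + 4·12 + 24)/6 = 78/6 = 13; σ²_Task 1 = ((24−6)/6)² = 9.000
te_Task 2 = (3 + 4·4 + 5)/6 = 24/6 = 4; σ²_Task 2 = ((5−3)/6)² = 0.111
te_Task 3 = (2 + 4·7 + 12)/6 = 42/6 = 7; σ²_Task 3 = ((12−2)/6)² = 2.778
te_Task 4 = (1 + 4·2 + 3)/6 = 12/6 = 2; σ²_Task 4 = ((3−1)/6)² = 0.111
te_Task 5 = (1 + 4·2 + 9)/6 = 18/6 = 3; σ²_Task 5 = ((9−1)/6)² = 1.778
te_Task 6 = (6 + 4·8 + 10)/6 = 48/6 = 8; σ²_Task 6 = ((10−6)/6)² = 0.444
te_Task 7 = (2 + 4·7 + 24)/6 = 54/6 = 9; σ²_Task 7 = ((24−2)/6)² = 13.444
te_Task 8 = (12 + 4·14 + 22)/6 = 90/6 = 15; σ²_Task 8 = ((22−12)/6)² = 2.778
te_Task 9 = (1 + 4·4 + 7)/6 = 24/6 = 4; σ²_Task 9 = ((7−1)/6)² = 1.000
te_Task 10 = (9 + 4·12 + 15)/6 = 72/6 = 12; σ²_Task 10 = ((15−9)/6)² = 1.000

Forward pass:
ES_Task 1 = 0; EF_Task 1 = 13
ES_Task 2 = 0; EF_Task 2 = 4
ES_Task 3 = max(EF_Task 1=13, EF_Task 2=4) = 13; EF_Task 3 = 13+7 = 20
ES_Task 4 = 13; EF_Task 4 = 13+2 = 15
ES_Task 5 = max(EF_Task 1=13, EF_Task 2=4) = 13; EF_Task 5 = 13+3 = 16
ES_Task 6 = max(EF_Task 1=13, EF_Task 2=4) = 13; EF_Task 6 = 13+8 = 21
ES_Task 7 = 20; EF_Task 7 = 20+9 = 29
ES_Task 8 = 13; EF_Task 8 = 13+15 = 28
ES_Task 9 = max(EF_Task 5=16, EF_Task 6=21) = 21; EF_Task 9 = 21+4 = 25
ES_Task 10 = max(EF_Task 4=15, EF_Task 5=16, EF_Task 7=29, EF_Task 8=28, EF_Task 9=25) = 29; EF_Task 10 = 29+12 = 41
Expected project duration μ = 41 days. Critical path: Task 1 → Task 3 → Task 7 → Task 10.

Variances on critical path: σ²_Task 1=9.000, σ²_Task 3=2.778, σ²_Task 7=13.444, σ²_Task 10=1.000.
Largest is σ²_Task 7 = 13.444.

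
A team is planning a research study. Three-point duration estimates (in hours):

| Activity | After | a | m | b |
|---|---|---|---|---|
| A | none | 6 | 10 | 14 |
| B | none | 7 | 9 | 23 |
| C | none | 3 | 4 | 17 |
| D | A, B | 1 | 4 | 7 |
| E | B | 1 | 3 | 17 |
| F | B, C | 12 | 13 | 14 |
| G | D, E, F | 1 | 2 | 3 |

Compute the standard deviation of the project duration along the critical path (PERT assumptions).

te_A = (6 + 4·10 + 14)/6 = 60/6 = 10; σ²_A = ((14−6)/6)² = 1.778
te_B = (7 + 4·9 + 23)/6 = 66/6 = 11; σ²_B = ((23−7)/6)² = 7.111
te_C = (3 + 4·4 + 17)/6 = 36/6 = 6; σ²_C = ((17−3)/6)² = 5.444
te_D = (1 + 4·4 + 7)/6 = 24/6 = 4; σ²_D = ((7−1)/6)² = 1.000
te_E = (1 + 4·3 + 17)/6 = 30/6 = 5; σ²_E = ((17−1)/6)² = 7.111
te_F = (12 + 4·13 + 14)/6 = 78/6 = 13; σ²_F = ((14−12)/6)² = 0.111
te_G = (1 + 4·2 + 3)/6 = 12/6 = 2; σ²_G = ((3−1)/6)² = 0.111

Forward pass:
ES_A = 0; EF_A = 10
ES_B = 0; EF_B = 11
ES_C = 0; EF_C = 6
ES_D = max(EF_A=10, EF_B=11) = 11; EF_D = 11+4 = 15
ES_E = 11; EF_E = 11+5 = 16
ES_F = max(EF_B=11, EF_C=6) = 11; EF_F = 11+13 = 24
ES_G = max(EF_D=15, EF_E=16, EF_F=24) = 24; EF_G = 24+2 = 26
Expected project duration μ = 26 hours. Critical path: B → F → G.

Variance along critical path = 7.111 + 0.111 + 0.111 = 7.333
σ = √7.333 = 2.708 hours

2.71 hours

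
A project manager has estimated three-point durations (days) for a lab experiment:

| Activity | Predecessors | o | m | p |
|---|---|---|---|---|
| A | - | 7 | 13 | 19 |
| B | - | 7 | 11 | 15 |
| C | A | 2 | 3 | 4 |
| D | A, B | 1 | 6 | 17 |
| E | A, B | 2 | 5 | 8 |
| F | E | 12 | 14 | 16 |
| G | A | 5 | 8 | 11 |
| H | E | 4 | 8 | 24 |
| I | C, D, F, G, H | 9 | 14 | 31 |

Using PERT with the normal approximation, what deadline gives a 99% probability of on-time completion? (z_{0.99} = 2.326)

58.1 days

te_A = (7 + 4·13 + 19)/6 = 78/6 = 13; σ²_A = ((19−7)/6)² = 4.000
te_B = (7 + 4·11 + 15)/6 = 66/6 = 11; σ²_B = ((15−7)/6)² = 1.778
te_C = (2 + 4·3 + 4)/6 = 18/6 = 3; σ²_C = ((4−2)/6)² = 0.111
te_D = (1 + 4·6 + 17)/6 = 42/6 = 7; σ²_D = ((17−1)/6)² = 7.111
te_E = (2 + 4·5 + 8)/6 = 30/6 = 5; σ²_E = ((8−2)/6)² = 1.000
te_F = (12 + 4·14 + 16)/6 = 84/6 = 14; σ²_F = ((16−12)/6)² = 0.444
te_G = (5 + 4·8 + 11)/6 = 48/6 = 8; σ²_G = ((11−5)/6)² = 1.000
te_H = (4 + 4·8 + 24)/6 = 60/6 = 10; σ²_H = ((24−4)/6)² = 11.111
te_I = (9 + 4·14 + 31)/6 = 96/6 = 16; σ²_I = ((31−9)/6)² = 13.444

Forward pass:
ES_A = 0; EF_A = 13
ES_B = 0; EF_B = 11
ES_C = 13; EF_C = 13+3 = 16
ES_D = max(EF_A=13, EF_B=11) = 13; EF_D = 13+7 = 20
ES_E = max(EF_A=13, EF_B=11) = 13; EF_E = 13+5 = 18
ES_F = 18; EF_F = 18+14 = 32
ES_G = 13; EF_G = 13+8 = 21
ES_H = 18; EF_H = 18+10 = 28
ES_I = max(EF_C=16, EF_D=20, EF_F=32, EF_G=21, EF_H=28) = 32; EF_I = 32+16 = 48
Expected project duration μ = 48 days. Critical path: A → E → F → I.

Variance along critical path = 4.000 + 1.000 + 0.444 + 13.444 = 18.889; σ = 4.346 days.
D = μ + z·σ = 48 + 2.326·4.346 = 58.1 days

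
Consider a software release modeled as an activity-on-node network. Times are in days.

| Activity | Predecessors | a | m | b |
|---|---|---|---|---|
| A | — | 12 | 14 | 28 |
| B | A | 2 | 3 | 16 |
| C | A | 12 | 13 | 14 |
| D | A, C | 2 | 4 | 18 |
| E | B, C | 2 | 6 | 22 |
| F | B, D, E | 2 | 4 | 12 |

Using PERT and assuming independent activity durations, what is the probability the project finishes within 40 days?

te_A = (12 + 4·14 + 28)/6 = 96/6 = 16; σ²_A = ((28−12)/6)² = 7.111
te_B = (2 + 4·3 + 16)/6 = 30/6 = 5; σ²_B = ((16−2)/6)² = 5.444
te_C = (12 + 4·13 + 14)/6 = 78/6 = 13; σ²_C = ((14−12)/6)² = 0.111
te_D = (2 + 4·4 + 18)/6 = 36/6 = 6; σ²_D = ((18−2)/6)² = 7.111
te_E = (2 + 4·6 + 22)/6 = 48/6 = 8; σ²_E = ((22−2)/6)² = 11.111
te_F = (2 + 4·4 + 12)/6 = 30/6 = 5; σ²_F = ((12−2)/6)² = 2.778

Forward pass:
ES_A = 0; EF_A = 16
ES_B = 16; EF_B = 16+5 = 21
ES_C = 16; EF_C = 16+13 = 29
ES_D = max(EF_A=16, EF_C=29) = 29; EF_D = 29+6 = 35
ES_E = max(EF_B=21, EF_C=29) = 29; EF_E = 29+8 = 37
ES_F = max(EF_B=21, EF_D=35, EF_E=37) = 37; EF_F = 37+5 = 42
Expected project duration μ = 42 days. Critical path: A → C → E → F.

Variance along critical path = 7.111 + 0.111 + 11.111 + 2.778 = 21.111; σ = √21.111 = 4.595 days.
Z = (40 − 42) / 4.595 = -0.435
P(T ≤ 40) = Φ(-0.435) ≈ 0.332

0.332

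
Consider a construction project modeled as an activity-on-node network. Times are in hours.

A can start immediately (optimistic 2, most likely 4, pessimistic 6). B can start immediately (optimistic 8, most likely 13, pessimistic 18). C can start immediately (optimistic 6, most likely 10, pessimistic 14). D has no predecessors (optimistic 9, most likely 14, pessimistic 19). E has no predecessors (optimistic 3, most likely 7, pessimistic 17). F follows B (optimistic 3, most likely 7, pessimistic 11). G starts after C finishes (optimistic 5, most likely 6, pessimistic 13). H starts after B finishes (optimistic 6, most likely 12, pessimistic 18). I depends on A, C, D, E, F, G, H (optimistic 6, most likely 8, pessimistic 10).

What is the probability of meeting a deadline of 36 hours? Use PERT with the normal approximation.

0.868

te_A = (2 + 4·4 + 6)/6 = 24/6 = 4; σ²_A = ((6−2)/6)² = 0.444
te_B = (8 + 4·13 + 18)/6 = 78/6 = 13; σ²_B = ((18−8)/6)² = 2.778
te_C = (6 + 4·10 + 14)/6 = 60/6 = 10; σ²_C = ((14−6)/6)² = 1.778
te_D = (9 + 4·14 + 19)/6 = 84/6 = 14; σ²_D = ((19−9)/6)² = 2.778
te_E = (3 + 4·7 + 17)/6 = 48/6 = 8; σ²_E = ((17−3)/6)² = 5.444
te_F = (3 + 4·7 + 11)/6 = 42/6 = 7; σ²_F = ((11−3)/6)² = 1.778
te_G = (5 + 4·6 + 13)/6 = 42/6 = 7; σ²_G = ((13−5)/6)² = 1.778
te_H = (6 + 4·12 + 18)/6 = 72/6 = 12; σ²_H = ((18−6)/6)² = 4.000
te_I = (6 + 4·8 + 10)/6 = 48/6 = 8; σ²_I = ((10−6)/6)² = 0.444

Forward pass:
ES_A = 0; EF_A = 4
ES_B = 0; EF_B = 13
ES_C = 0; EF_C = 10
ES_D = 0; EF_D = 14
ES_E = 0; EF_E = 8
ES_F = 13; EF_F = 13+7 = 20
ES_G = 10; EF_G = 10+7 = 17
ES_H = 13; EF_H = 13+12 = 25
ES_I = max(EF_A=4, EF_C=10, EF_D=14, EF_E=8, EF_F=20, EF_G=17, EF_H=25) = 25; EF_I = 25+8 = 33
Expected project duration μ = 33 hours. Critical path: B → H → I.

Variance along critical path = 2.778 + 4.000 + 0.444 = 7.222; σ = √7.222 = 2.687 hours.
Z = (36 − 33) / 2.687 = 1.116
P(T ≤ 36) = Φ(1.116) ≈ 0.868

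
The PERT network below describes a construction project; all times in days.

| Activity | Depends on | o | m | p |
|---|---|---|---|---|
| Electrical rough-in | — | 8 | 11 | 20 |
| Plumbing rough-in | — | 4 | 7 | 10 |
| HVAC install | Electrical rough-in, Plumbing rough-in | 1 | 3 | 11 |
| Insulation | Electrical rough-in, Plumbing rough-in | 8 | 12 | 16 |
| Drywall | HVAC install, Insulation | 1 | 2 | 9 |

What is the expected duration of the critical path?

te_Electrical rough-in = (8 + 4·11 + 20)/6 = 72/6 = 12
te_Plumbing rough-in = (4 + 4·7 + 10)/6 = 42/6 = 7
te_HVAC install = (1 + 4·3 + 11)/6 = 24/6 = 4
te_Insulation = (8 + 4·12 + 16)/6 = 72/6 = 12
te_Drywall = (1 + 4·2 + 9)/6 = 18/6 = 3

Forward pass:
ES_Electrical rough-in = 0; EF_Electrical rough-in = 12
ES_Plumbing rough-in = 0; EF_Plumbing rough-in = 7
ES_HVAC install = max(EF_Electrical rough-in=12, EF_Plumbing rough-in=7) = 12; EF_HVAC install = 12+4 = 16
ES_Insulation = max(EF_Electrical rough-in=12, EF_Plumbing rough-in=7) = 12; EF_Insulation = 12+12 = 24
ES_Drywall = max(EF_HVAC install=16, EF_Insulation=24) = 24; EF_Drywall = 24+3 = 27
Expected project duration μ = 27 days. Critical path: Electrical rough-in → Insulation → Drywall.

27 days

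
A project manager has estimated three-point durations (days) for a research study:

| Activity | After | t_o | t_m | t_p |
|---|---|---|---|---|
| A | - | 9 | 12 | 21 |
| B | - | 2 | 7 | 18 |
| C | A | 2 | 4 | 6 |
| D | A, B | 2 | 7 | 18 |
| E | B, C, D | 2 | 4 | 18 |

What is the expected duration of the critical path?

te_A = (9 + 4·12 + 21)/6 = 78/6 = 13
te_B = (2 + 4·7 + 18)/6 = 48/6 = 8
te_C = (2 + 4·4 + 6)/6 = 24/6 = 4
te_D = (2 + 4·7 + 18)/6 = 48/6 = 8
te_E = (2 + 4·4 + 18)/6 = 36/6 = 6

Forward pass:
ES_A = 0; EF_A = 13
ES_B = 0; EF_B = 8
ES_C = 13; EF_C = 13+4 = 17
ES_D = max(EF_A=13, EF_B=8) = 13; EF_D = 13+8 = 21
ES_E = max(EF_B=8, EF_C=17, EF_D=21) = 21; EF_E = 21+6 = 27
Expected project duration μ = 27 days. Critical path: A → D → E.

27 days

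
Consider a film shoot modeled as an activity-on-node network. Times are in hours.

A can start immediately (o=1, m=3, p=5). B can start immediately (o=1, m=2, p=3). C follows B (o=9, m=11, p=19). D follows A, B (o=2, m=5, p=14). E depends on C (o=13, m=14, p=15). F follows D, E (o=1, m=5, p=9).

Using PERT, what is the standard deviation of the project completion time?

2.19 hours

te_A = (1 + 4·3 + 5)/6 = 18/6 = 3; σ²_A = ((5−1)/6)² = 0.444
te_B = (1 + 4·2 + 3)/6 = 12/6 = 2; σ²_B = ((3−1)/6)² = 0.111
te_C = (9 + 4·11 + 19)/6 = 72/6 = 12; σ²_C = ((19−9)/6)² = 2.778
te_D = (2 + 4·5 + 14)/6 = 36/6 = 6; σ²_D = ((14−2)/6)² = 4.000
te_E = (13 + 4·14 + 15)/6 = 84/6 = 14; σ²_E = ((15−13)/6)² = 0.111
te_F = (1 + 4·5 + 9)/6 = 30/6 = 5; σ²_F = ((9−1)/6)² = 1.778

Forward pass:
ES_A = 0; EF_A = 3
ES_B = 0; EF_B = 2
ES_C = 2; EF_C = 2+12 = 14
ES_D = max(EF_A=3, EF_B=2) = 3; EF_D = 3+6 = 9
ES_E = 14; EF_E = 14+14 = 28
ES_F = max(EF_D=9, EF_E=28) = 28; EF_F = 28+5 = 33
Expected project duration μ = 33 hours. Critical path: B → C → E → F.

Variance along critical path = 0.111 + 2.778 + 0.111 + 1.778 = 4.778
σ = √4.778 = 2.186 hours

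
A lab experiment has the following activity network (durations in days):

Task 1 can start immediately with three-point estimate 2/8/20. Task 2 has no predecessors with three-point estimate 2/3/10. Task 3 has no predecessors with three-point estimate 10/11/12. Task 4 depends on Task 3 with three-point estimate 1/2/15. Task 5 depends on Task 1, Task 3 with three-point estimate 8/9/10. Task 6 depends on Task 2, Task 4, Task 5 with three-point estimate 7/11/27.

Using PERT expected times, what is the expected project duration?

te_Task 1 = (2 + 4·8 + 20)/6 = 54/6 = 9
te_Task 2 = (2 + 4·3 + 10)/6 = 24/6 = 4
te_Task 3 = (10 + 4·11 + 12)/6 = 66/6 = 11
te_Task 4 = (1 + 4·2 + 15)/6 = 24/6 = 4
te_Task 5 = (8 + 4·9 + 10)/6 = 54/6 = 9
te_Task 6 = (7 + 4·11 + 27)/6 = 78/6 = 13

Forward pass:
ES_Task 1 = 0; EF_Task 1 = 9
ES_Task 2 = 0; EF_Task 2 = 4
ES_Task 3 = 0; EF_Task 3 = 11
ES_Task 4 = 11; EF_Task 4 = 11+4 = 15
ES_Task 5 = max(EF_Task 1=9, EF_Task 3=11) = 11; EF_Task 5 = 11+9 = 20
ES_Task 6 = max(EF_Task 2=4, EF_Task 4=15, EF_Task 5=20) = 20; EF_Task 6 = 20+13 = 33
Expected project duration μ = 33 days. Critical path: Task 3 → Task 5 → Task 6.

33 days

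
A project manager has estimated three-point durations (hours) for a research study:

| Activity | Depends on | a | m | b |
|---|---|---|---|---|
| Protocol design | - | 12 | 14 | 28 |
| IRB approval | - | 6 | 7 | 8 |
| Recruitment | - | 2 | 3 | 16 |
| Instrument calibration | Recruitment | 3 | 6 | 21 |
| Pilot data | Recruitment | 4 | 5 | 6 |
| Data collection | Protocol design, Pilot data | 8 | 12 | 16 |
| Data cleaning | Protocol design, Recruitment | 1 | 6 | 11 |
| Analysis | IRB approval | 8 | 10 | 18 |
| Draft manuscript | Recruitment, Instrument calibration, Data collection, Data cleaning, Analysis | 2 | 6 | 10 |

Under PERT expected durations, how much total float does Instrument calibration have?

15 hours

te_Protocol design = (12 + 4·14 + 28)/6 = 96/6 = 16
te_IRB approval = (6 + 4·7 + 8)/6 = 42/6 = 7
te_Recruitment = (2 + 4·3 + 16)/6 = 30/6 = 5
te_Instrument calibration = (3 + 4·6 + 21)/6 = 48/6 = 8
te_Pilot data = (4 + 4·5 + 6)/6 = 30/6 = 5
te_Data collection = (8 + 4·12 + 16)/6 = 72/6 = 12
te_Data cleaning = (1 + 4·6 + 11)/6 = 36/6 = 6
te_Analysis = (8 + 4·10 + 18)/6 = 66/6 = 11
te_Draft manuscript = (2 + 4·6 + 10)/6 = 36/6 = 6

Forward pass:
ES_Protocol design = 0; EF_Protocol design = 16
ES_IRB approval = 0; EF_IRB approval = 7
ES_Recruitment = 0; EF_Recruitment = 5
ES_Instrument calibration = 5; EF_Instrument calibration = 5+8 = 13
ES_Pilot data = 5; EF_Pilot data = 5+5 = 10
ES_Data collection = max(EF_Protocol design=16, EF_Pilot data=10) = 16; EF_Data collection = 16+12 = 28
ES_Data cleaning = max(EF_Protocol design=16, EF_Recruitment=5) = 16; EF_Data cleaning = 16+6 = 22
ES_Analysis = 7; EF_Analysis = 7+11 = 18
ES_Draft manuscript = max(EF_Recruitment=5, EF_Instrument calibration=13, EF_Data collection=28, EF_Data cleaning=22, EF_Analysis=18) = 28; EF_Draft manuscript = 28+6 = 34
Expected project duration μ = 34 hours. Critical path: Protocol design → Data collection → Draft manuscript.

Backward pass:
LF_Draft manuscript = 34; LS_Draft manuscript = 34−6 = 28
LF_Analysis = LS_Draft manuscript = 28; LS_Analysis = 28−11 = 17
LF_Data cleaning = LS_Draft manuscript = 28; LS_Data cleaning = 28−6 = 22
LF_Data collection = LS_Draft manuscript = 28; LS_Data collection = 28−12 = 16
LF_Pilot data = LS_Data collection = 16; LS_Pilot data = 16−5 = 11
LF_Instrument calibration = LS_Draft manuscript = 28; LS_Instrument calibration = 28−8 = 20
LF_Recruitment = min(LS_Instrument calibration=20, LS_Pilot data=11, LS_Data cleaning=22, LS_Draft manuscript=28) = 11; LS_Recruitment = 11−5 = 6
LF_IRB approval = LS_Analysis = 17; LS_IRB approval = 17−7 = 10
LF_Protocol design = min(LS_Data collection=16, LS_Data cleaning=22) = 16; LS_Protocol design = 16−16 = 0
Slack_Instrument calibration = LS_Instrument calibration − ES_Instrument calibration = 20 − 5 = 15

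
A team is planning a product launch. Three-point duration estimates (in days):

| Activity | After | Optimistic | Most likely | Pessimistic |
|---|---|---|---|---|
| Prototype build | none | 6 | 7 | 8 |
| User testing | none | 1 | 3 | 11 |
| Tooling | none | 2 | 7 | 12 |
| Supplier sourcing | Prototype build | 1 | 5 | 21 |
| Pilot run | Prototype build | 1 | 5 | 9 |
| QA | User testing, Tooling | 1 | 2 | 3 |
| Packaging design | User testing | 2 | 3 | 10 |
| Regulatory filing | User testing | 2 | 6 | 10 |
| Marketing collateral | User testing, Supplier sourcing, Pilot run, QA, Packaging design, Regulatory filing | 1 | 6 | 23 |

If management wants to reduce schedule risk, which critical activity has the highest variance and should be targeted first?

te_Prototype build = (6 + 4·7 + 8)/6 = 42/6 = 7; σ²_Prototype build = ((8−6)/6)² = 0.111
te_User testing = (1 + 4·3 + 11)/6 = 24/6 = 4; σ²_User testing = ((11−1)/6)² = 2.778
te_Tooling = (2 + 4·7 + 12)/6 = 42/6 = 7; σ²_Tooling = ((12−2)/6)² = 2.778
te_Supplier sourcing = (1 + 4·5 + 21)/6 = 42/6 = 7; σ²_Supplier sourcing = ((21−1)/6)² = 11.111
te_Pilot run = (1 + 4·5 + 9)/6 = 30/6 = 5; σ²_Pilot run = ((9−1)/6)² = 1.778
te_QA = (1 + 4·2 + 3)/6 = 12/6 = 2; σ²_QA = ((3−1)/6)² = 0.111
te_Packaging design = (2 + 4·3 + 10)/6 = 24/6 = 4; σ²_Packaging design = ((10−2)/6)² = 1.778
te_Regulatory filing = (2 + 4·6 + 10)/6 = 36/6 = 6; σ²_Regulatory filing = ((10−2)/6)² = 1.778
te_Marketing collateral = (1 + 4·6 + 23)/6 = 48/6 = 8; σ²_Marketing collateral = ((23−1)/6)² = 13.444

Forward pass:
ES_Prototype build = 0; EF_Prototype build = 7
ES_User testing = 0; EF_User testing = 4
ES_Tooling = 0; EF_Tooling = 7
ES_Supplier sourcing = 7; EF_Supplier sourcing = 7+7 = 14
ES_Pilot run = 7; EF_Pilot run = 7+5 = 12
ES_QA = max(EF_User testing=4, EF_Tooling=7) = 7; EF_QA = 7+2 = 9
ES_Packaging design = 4; EF_Packaging design = 4+4 = 8
ES_Regulatory filing = 4; EF_Regulatory filing = 4+6 = 10
ES_Marketing collateral = max(EF_User testing=4, EF_Supplier sourcing=14, EF_Pilot run=12, EF_QA=9, EF_Packaging design=8, EF_Regulatory filing=10) = 14; EF_Marketing collateral = 14+8 = 22
Expected project duration μ = 22 days. Critical path: Prototype build → Supplier sourcing → Marketing collateral.

Variances on critical path: σ²_Prototype build=0.111, σ²_Supplier sourcing=11.111, σ²_Marketing collateral=13.444.
Largest is σ²_Marketing collateral = 13.444.

Marketing collateral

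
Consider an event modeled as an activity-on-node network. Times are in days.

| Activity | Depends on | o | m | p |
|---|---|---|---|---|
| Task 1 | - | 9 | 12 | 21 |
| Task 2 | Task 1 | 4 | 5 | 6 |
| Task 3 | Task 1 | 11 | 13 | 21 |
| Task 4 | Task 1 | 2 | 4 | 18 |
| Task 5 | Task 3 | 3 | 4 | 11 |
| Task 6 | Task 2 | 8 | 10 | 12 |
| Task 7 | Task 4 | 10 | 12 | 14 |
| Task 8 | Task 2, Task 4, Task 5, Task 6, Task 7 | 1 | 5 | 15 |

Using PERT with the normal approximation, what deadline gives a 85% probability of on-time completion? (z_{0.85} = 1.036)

te_Task 1 = (9 + 4·12 + 21)/6 = 78/6 = 13; σ²_Task 1 = ((21−9)/6)² = 4.000
te_Task 2 = (4 + 4·5 + 6)/6 = 30/6 = 5; σ²_Task 2 = ((6−4)/6)² = 0.111
te_Task 3 = (11 + 4·13 + 21)/6 = 84/6 = 14; σ²_Task 3 = ((21−11)/6)² = 2.778
te_Task 4 = (2 + 4·4 + 18)/6 = 36/6 = 6; σ²_Task 4 = ((18−2)/6)² = 7.111
te_Task 5 = (3 + 4·4 + 11)/6 = 30/6 = 5; σ²_Task 5 = ((11−3)/6)² = 1.778
te_Task 6 = (8 + 4·10 + 12)/6 = 60/6 = 10; σ²_Task 6 = ((12−8)/6)² = 0.444
te_Task 7 = (10 + 4·12 + 14)/6 = 72/6 = 12; σ²_Task 7 = ((14−10)/6)² = 0.444
te_Task 8 = (1 + 4·5 + 15)/6 = 36/6 = 6; σ²_Task 8 = ((15−1)/6)² = 5.444

Forward pass:
ES_Task 1 = 0; EF_Task 1 = 13
ES_Task 2 = 13; EF_Task 2 = 13+5 = 18
ES_Task 3 = 13; EF_Task 3 = 13+14 = 27
ES_Task 4 = 13; EF_Task 4 = 13+6 = 19
ES_Task 5 = 27; EF_Task 5 = 27+5 = 32
ES_Task 6 = 18; EF_Task 6 = 18+10 = 28
ES_Task 7 = 19; EF_Task 7 = 19+12 = 31
ES_Task 8 = max(EF_Task 2=18, EF_Task 4=19, EF_Task 5=32, EF_Task 6=28, EF_Task 7=31) = 32; EF_Task 8 = 32+6 = 38
Expected project duration μ = 38 days. Critical path: Task 1 → Task 3 → Task 5 → Task 8.

Variance along critical path = 4.000 + 2.778 + 1.778 + 5.444 = 14.000; σ = 3.742 days.
D = μ + z·σ = 38 + 1.036·3.742 = 41.9 days

41.9 days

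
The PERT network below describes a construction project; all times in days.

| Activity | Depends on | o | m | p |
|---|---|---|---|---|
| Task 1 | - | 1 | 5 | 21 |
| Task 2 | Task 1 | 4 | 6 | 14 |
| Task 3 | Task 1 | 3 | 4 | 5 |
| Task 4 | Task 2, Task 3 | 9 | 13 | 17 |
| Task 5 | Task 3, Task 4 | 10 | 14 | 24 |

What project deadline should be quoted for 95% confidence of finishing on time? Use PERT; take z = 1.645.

te_Task 1 = (1 + 4·5 + 21)/6 = 42/6 = 7; σ²_Task 1 = ((21−1)/6)² = 11.111
te_Task 2 = (4 + 4·6 + 14)/6 = 42/6 = 7; σ²_Task 2 = ((14−4)/6)² = 2.778
te_Task 3 = (3 + 4·4 + 5)/6 = 24/6 = 4; σ²_Task 3 = ((5−3)/6)² = 0.111
te_Task 4 = (9 + 4·13 + 17)/6 = 78/6 = 13; σ²_Task 4 = ((17−9)/6)² = 1.778
te_Task 5 = (10 + 4·14 + 24)/6 = 90/6 = 15; σ²_Task 5 = ((24−10)/6)² = 5.444

Forward pass:
ES_Task 1 = 0; EF_Task 1 = 7
ES_Task 2 = 7; EF_Task 2 = 7+7 = 14
ES_Task 3 = 7; EF_Task 3 = 7+4 = 11
ES_Task 4 = max(EF_Task 2=14, EF_Task 3=11) = 14; EF_Task 4 = 14+13 = 27
ES_Task 5 = max(EF_Task 3=11, EF_Task 4=27) = 27; EF_Task 5 = 27+15 = 42
Expected project duration μ = 42 days. Critical path: Task 1 → Task 2 → Task 4 → Task 5.

Variance along critical path = 11.111 + 2.778 + 1.778 + 5.444 = 21.111; σ = 4.595 days.
D = μ + z·σ = 42 + 1.645·4.595 = 49.6 days

49.6 days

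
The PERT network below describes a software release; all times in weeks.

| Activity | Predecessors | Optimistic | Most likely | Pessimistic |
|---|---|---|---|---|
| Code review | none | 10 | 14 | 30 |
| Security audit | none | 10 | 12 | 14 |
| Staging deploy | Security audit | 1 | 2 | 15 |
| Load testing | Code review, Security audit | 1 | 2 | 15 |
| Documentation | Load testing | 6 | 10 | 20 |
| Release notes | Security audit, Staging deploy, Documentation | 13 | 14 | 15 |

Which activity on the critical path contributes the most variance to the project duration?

Code review

te_Code review = (10 + 4·14 + 30)/6 = 96/6 = 16; σ²_Code review = ((30−10)/6)² = 11.111
te_Security audit = (10 + 4·12 + 14)/6 = 72/6 = 12; σ²_Security audit = ((14−10)/6)² = 0.444
te_Staging deploy = (1 + 4·2 + 15)/6 = 24/6 = 4; σ²_Staging deploy = ((15−1)/6)² = 5.444
te_Load testing = (1 + 4·2 + 15)/6 = 24/6 = 4; σ²_Load testing = ((15−1)/6)² = 5.444
te_Documentation = (6 + 4·10 + 20)/6 = 66/6 = 11; σ²_Documentation = ((20−6)/6)² = 5.444
te_Release notes = (13 + 4·14 + 15)/6 = 84/6 = 14; σ²_Release notes = ((15−13)/6)² = 0.111

Forward pass:
ES_Code review = 0; EF_Code review = 16
ES_Security audit = 0; EF_Security audit = 12
ES_Staging deploy = 12; EF_Staging deploy = 12+4 = 16
ES_Load testing = max(EF_Code review=16, EF_Security audit=12) = 16; EF_Load testing = 16+4 = 20
ES_Documentation = 20; EF_Documentation = 20+11 = 31
ES_Release notes = max(EF_Security audit=12, EF_Staging deploy=16, EF_Documentation=31) = 31; EF_Release notes = 31+14 = 45
Expected project duration μ = 45 weeks. Critical path: Code review → Load testing → Documentation → Release notes.

Variances on critical path: σ²_Code review=11.111, σ²_Load testing=5.444, σ²_Documentation=5.444, σ²_Release notes=0.111.
Largest is σ²_Code review = 11.111.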